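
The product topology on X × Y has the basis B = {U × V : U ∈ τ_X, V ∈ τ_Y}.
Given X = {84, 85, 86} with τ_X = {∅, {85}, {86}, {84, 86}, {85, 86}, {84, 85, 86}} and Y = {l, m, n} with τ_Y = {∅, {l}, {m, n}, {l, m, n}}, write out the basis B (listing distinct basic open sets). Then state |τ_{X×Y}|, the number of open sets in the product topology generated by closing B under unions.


Basis B = {∅ × ∅, {85} × {l}, {86} × {l}, {84, 86} × {l}, {85, 86} × {l}, {85} × {m, n}, {86} × {m, n}, {84, 85, 86} × {l}, {85} × {l, m, n}, {86} × {l, m, n}, {84, 86} × {m, n}, {85, 86} × {m, n}, {84, 86} × {l, m, n}, {84, 85, 86} × {m, n}, {85, 86} × {l, m, n}, {84, 85, 86} × {l, m, n}}; |τ_{X×Y}| = 36.

Enumerate products U × V with U ∈ τ_X, V ∈ τ_Y (deduplicated):
  ∅ × ∅ = {} (∅)
  {85} × {l} = {(85,l)}
  {86} × {l} = {(86,l)}
  {84, 86} × {l} = {(84,l), (86,l)}
  {85, 86} × {l} = {(85,l), (86,l)}
  {85} × {m, n} = {(85,m), (85,n)}
  {86} × {m, n} = {(86,m), (86,n)}
  {84, 85, 86} × {l} = {(84,l), (85,l), (86,l)}
  {85} × {l, m, n} = {(85,l), (85,m), (85,n)}
  {86} × {l, m, n} = {(86,l), (86,m), (86,n)}
  {84, 86} × {m, n} = {(84,m), (84,n), (86,m), (86,n)}
  {85, 86} × {m, n} = {(85,m), (85,n), (86,m), (86,n)}
  {84, 86} × {l, m, n} = {(84,l), (84,m), (84,n), (86,l), (86,m), (86,n)}
  {84, 85, 86} × {m, n} = {(84,m), (84,n), (85,m), (85,n), (86,m), (86,n)}
  {85, 86} × {l, m, n} = {(85,l), (85,m), (85,n), (86,l), (86,m), (86,n)}
  {84, 85, 86} × {l, m, n} = {(84,l), (84,m), (84,n), (85,l), (85,m), (85,n), (86,l), (86,m), (86,n)}
These 16 distinct sets form the basis B.
Close under arbitrary unions to get τ_{X×Y}; counting gives |τ_{X×Y}| = 36.


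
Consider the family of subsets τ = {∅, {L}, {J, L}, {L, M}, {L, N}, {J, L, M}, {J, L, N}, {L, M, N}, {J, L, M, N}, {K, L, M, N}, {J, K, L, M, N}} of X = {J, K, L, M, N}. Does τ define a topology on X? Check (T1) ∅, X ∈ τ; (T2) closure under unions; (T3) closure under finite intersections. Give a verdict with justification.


τ IS a topology on X.

Axiom (T1): ∅ ∈ τ? Yes; X ∈ τ? Yes.
Axiom (T2/T3): check pairwise unions and intersections of members of τ.
All pairwise intersections and unions checked — each lies in τ. Therefore τ satisfies (T1), (T2), (T3): it IS a topology on X.


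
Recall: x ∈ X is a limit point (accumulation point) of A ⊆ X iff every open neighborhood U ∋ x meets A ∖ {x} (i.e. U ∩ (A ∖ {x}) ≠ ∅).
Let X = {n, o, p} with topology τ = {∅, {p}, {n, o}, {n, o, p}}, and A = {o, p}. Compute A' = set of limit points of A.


A' = {n}

For each x ∈ X, list the open sets U ∈ τ with x ∈ U, then check whether U ∩ (A ∖ {x}) ≠ ∅ for every such U.
  x = n: opens ∋ x are {n, o}, {n, o, p}; each meets A ∖ {n}, so x IS a limit point.
  x = o: open {n, o} ∋ x has {n, o} ∩ (A ∖ {o}) = ∅, so x is NOT a limit point.
  x = p: open {p} ∋ x has {p} ∩ (A ∖ {p}) = ∅, so x is NOT a limit point.
Collecting: A' = {n}.


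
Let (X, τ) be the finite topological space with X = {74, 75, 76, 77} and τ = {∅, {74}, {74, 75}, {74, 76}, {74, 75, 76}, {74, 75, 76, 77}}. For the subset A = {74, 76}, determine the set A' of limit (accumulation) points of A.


A' = {75, 76, 77}

For each x ∈ X, list the open sets U ∈ τ with x ∈ U, then check whether U ∩ (A ∖ {x}) ≠ ∅ for every such U.
  x = 74: open {74} ∋ x has {74} ∩ (A ∖ {74}) = ∅, so x is NOT a limit point.
  x = 75: opens ∋ x are {74, 75}, {74, 75, 76}, {74, 75, 76, 77}; each meets A ∖ {75}, so x IS a limit point.
  x = 76: opens ∋ x are {74, 76}, {74, 75, 76}, {74, 75, 76, 77}; each meets A ∖ {76}, so x IS a limit point.
  x = 77: opens ∋ x are {74, 75, 76, 77}; each meets A ∖ {77}, so x IS a limit point.
Collecting: A' = {75, 76, 77}.


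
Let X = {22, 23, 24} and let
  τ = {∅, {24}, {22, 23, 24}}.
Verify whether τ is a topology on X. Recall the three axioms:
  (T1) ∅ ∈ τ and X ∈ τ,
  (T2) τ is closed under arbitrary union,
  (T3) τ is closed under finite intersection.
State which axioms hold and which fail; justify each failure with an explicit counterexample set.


τ IS a topology on X.

Axiom (T1): ∅ ∈ τ? Yes; X ∈ τ? Yes.
Axiom (T2/T3): check pairwise unions and intersections of members of τ.
All pairwise intersections and unions checked — each lies in τ. Therefore τ satisfies (T1), (T2), (T3): it IS a topology on X.


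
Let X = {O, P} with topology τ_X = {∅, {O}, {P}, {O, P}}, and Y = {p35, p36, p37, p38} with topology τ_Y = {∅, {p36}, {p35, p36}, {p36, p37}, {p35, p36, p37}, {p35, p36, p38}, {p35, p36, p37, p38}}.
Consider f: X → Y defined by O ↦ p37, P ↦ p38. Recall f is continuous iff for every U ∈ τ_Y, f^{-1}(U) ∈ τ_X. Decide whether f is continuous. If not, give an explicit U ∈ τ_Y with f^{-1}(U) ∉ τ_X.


f IS continuous.

Compute f^{-1}(U) for each U ∈ τ_Y:
  U = ∅: f^{-1}(U) = ∅ ∈ τ_X ✓.
  U = {p36}: f^{-1}(U) = ∅ ∈ τ_X ✓.
  U = {p35, p36}: f^{-1}(U) = ∅ ∈ τ_X ✓.
  U = {p36, p37}: f^{-1}(U) = {O} ∈ τ_X ✓.
  U = {p35, p36, p37}: f^{-1}(U) = {O} ∈ τ_X ✓.
  U = {p35, p36, p38}: f^{-1}(U) = {P} ∈ τ_X ✓.
  U = {p35, p36, p37, p38}: f^{-1}(U) = {O, P} ∈ τ_X ✓.
Every preimage lies in τ_X, so f IS continuous.


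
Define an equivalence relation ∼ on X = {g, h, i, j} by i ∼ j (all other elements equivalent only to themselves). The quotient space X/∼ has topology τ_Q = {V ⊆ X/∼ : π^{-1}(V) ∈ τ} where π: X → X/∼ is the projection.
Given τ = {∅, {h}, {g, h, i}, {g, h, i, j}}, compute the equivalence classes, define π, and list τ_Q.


X/∼ = {[g], [h], [i=j]}; |τ_Q| = 3.

Equivalence classes: [g], [h], [i=j].
Quotient map π: X → X/∼ sends g ↦ [g], h ↦ [h], i ↦ [i=j], j ↦ [i=j].
For each subset V ⊆ X/∼, compute π^{-1}(V) ⊆ X and check whether π^{-1}(V) ∈ τ. V is open in τ_Q iff π^{-1}(V) ∈ τ.
  V = {}: π^{-1}(V) = ∅ ∈ τ ✓.
  V = {[g]}: π^{-1}(V) = {g} ∉ τ ✗.
  V = {[h]}: π^{-1}(V) = {h} ∈ τ ✓.
  V = {[g], [h]}: π^{-1}(V) = {g, h} ∉ τ ✗.
  V = {[i=j]}: π^{-1}(V) = {i, j} ∉ τ ✗.
  V = {[g], [i=j]}: π^{-1}(V) = {g, i, j} ∉ τ ✗.
  V = {[h], [i=j]}: π^{-1}(V) = {h, i, j} ∉ τ ✗.
  V = {[g], [h], [i=j]}: π^{-1}(V) = {g, h, i, j} ∈ τ ✓.
Open sets in the quotient: τ_Q = {{}, {[h]}, {[g], [h], [i=j]}} (3 elements).


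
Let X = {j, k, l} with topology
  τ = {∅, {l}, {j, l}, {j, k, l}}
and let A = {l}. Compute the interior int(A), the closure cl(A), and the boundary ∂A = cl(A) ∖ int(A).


int(A) = {l}, cl(A) = {j, k, l}, ∂A = {j, k}.

Closed sets in (X, τ) are complements of opens:
  closed(X, τ) = {∅, {k}, {j, k}, {j, k, l}}.
int(A) = ⋃ {U ∈ τ : U ⊆ A}. Opens contained in A: ∅, {l}.
Taking the union of these: int(A) = {l}.
cl(A) = ⋂ {C closed : A ⊆ C}. Closed sets containing A: {j, k, l}.
Intersecting these: cl(A) = {j, k, l}.
∂A = cl(A) ∖ int(A) = {j, k, l} ∖ {l} = {j, k}.


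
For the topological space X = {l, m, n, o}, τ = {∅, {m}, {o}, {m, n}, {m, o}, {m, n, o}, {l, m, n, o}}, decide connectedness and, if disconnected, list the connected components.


(X, τ) is connected.

Find clopen sets (U ∈ τ with X ∖ U ∈ τ):
  U = ∅, X ∖ U = {l, m, n, o} — both open, so U is clopen.
  U = {l, m, n, o}, X ∖ U = ∅ — both open, so U is clopen.
Only trivial clopens (∅ and X) exist, so (X, τ) is connected.
Compute connected components by grouping points that agree on all clopens:
  component: {l, m, n, o}


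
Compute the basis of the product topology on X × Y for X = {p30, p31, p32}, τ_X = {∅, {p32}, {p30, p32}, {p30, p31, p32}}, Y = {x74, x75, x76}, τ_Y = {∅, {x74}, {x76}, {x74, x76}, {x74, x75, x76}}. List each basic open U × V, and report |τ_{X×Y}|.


Basis B = {∅ × ∅, {p32} × {x74}, {p32} × {x76}, {p30, p32} × {x74}, {p30, p32} × {x76}, {p32} × {x74, x76}, {p30, p31, p32} × {x74}, {p30, p31, p32} × {x76}, {p32} × {x74, x75, x76}, {p30, p32} × {x74, x76}, {p30, p32} × {x74, x75, x76}, {p30, p31, p32} × {x74, x76}, {p30, p31, p32} × {x74, x75, x76}}; |τ_{X×Y}| = 30.

Enumerate products U × V with U ∈ τ_X, V ∈ τ_Y (deduplicated):
  ∅ × ∅ = {} (∅)
  {p32} × {x74} = {(p32,x74)}
  {p32} × {x76} = {(p32,x76)}
  {p30, p32} × {x74} = {(p30,x74), (p32,x74)}
  {p30, p32} × {x76} = {(p30,x76), (p32,x76)}
  {p32} × {x74, x76} = {(p32,x74), (p32,x76)}
  {p30, p31, p32} × {x74} = {(p30,x74), (p31,x74), (p32,x74)}
  {p30, p31, p32} × {x76} = {(p30,x76), (p31,x76), (p32,x76)}
  {p32} × {x74, x75, x76} = {(p32,x74), (p32,x75), (p32,x76)}
  {p30, p32} × {x74, x76} = {(p30,x74), (p30,x76), (p32,x74), (p32,x76)}
  {p30, p32} × {x74, x75, x76} = {(p30,x74), (p30,x75), (p30,x76), (p32,x74), (p32,x75), (p32,x76)}
  {p30, p31, p32} × {x74, x76} = {(p30,x74), (p30,x76), (p31,x74), (p31,x76), (p32,x74), (p32,x76)}
  {p30, p31, p32} × {x74, x75, x76} = {(p30,x74), (p30,x75), (p30,x76), (p31,x74), (p31,x75), (p31,x76), (p32,x74), (p32,x75), (p32,x76)}
These 13 distinct sets form the basis B.
Close under arbitrary unions to get τ_{X×Y}; counting gives |τ_{X×Y}| = 30.


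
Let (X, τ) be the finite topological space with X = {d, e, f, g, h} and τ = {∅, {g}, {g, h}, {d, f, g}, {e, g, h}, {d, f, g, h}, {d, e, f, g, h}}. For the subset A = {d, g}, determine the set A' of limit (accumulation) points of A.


A' = {d, e, f, h}

For each x ∈ X, list the open sets U ∈ τ with x ∈ U, then check whether U ∩ (A ∖ {x}) ≠ ∅ for every such U.
  x = d: opens ∋ x are {d, f, g}, {d, f, g, h}, {d, e, f, g, h}; each meets A ∖ {d}, so x IS a limit point.
  x = e: opens ∋ x are {e, g, h}, {d, e, f, g, h}; each meets A ∖ {e}, so x IS a limit point.
  x = f: opens ∋ x are {d, f, g}, {d, f, g, h}, {d, e, f, g, h}; each meets A ∖ {f}, so x IS a limit point.
  x = g: open {g} ∋ x has {g} ∩ (A ∖ {g}) = ∅, so x is NOT a limit point.
  x = h: opens ∋ x are {g, h}, {e, g, h}, {d, f, g, h}, {d, e, f, g, h}; each meets A ∖ {h}, so x IS a limit point.
Collecting: A' = {d, e, f, h}.


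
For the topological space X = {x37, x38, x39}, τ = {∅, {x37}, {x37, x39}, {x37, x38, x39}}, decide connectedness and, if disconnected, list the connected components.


(X, τ) is connected.

Find clopen sets (U ∈ τ with X ∖ U ∈ τ):
  U = ∅, X ∖ U = {x37, x38, x39} — both open, so U is clopen.
  U = {x37, x38, x39}, X ∖ U = ∅ — both open, so U is clopen.
Only trivial clopens (∅ and X) exist, so (X, τ) is connected.
Compute connected components by grouping points that agree on all clopens:
  component: {x37, x38, x39}


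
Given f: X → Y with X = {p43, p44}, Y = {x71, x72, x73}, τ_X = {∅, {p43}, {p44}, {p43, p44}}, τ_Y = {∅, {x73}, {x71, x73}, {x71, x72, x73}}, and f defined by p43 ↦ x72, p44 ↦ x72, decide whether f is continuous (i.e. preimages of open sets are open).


f IS continuous.

Compute f^{-1}(U) for each U ∈ τ_Y:
  U = ∅: f^{-1}(U) = ∅ ∈ τ_X ✓.
  U = {x73}: f^{-1}(U) = ∅ ∈ τ_X ✓.
  U = {x71, x73}: f^{-1}(U) = ∅ ∈ τ_X ✓.
  U = {x71, x72, x73}: f^{-1}(U) = {p43, p44} ∈ τ_X ✓.
Every preimage lies in τ_X, so f IS continuous.


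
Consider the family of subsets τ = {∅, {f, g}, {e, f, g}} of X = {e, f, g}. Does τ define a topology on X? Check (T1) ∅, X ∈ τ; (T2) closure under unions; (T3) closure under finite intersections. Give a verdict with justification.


τ IS a topology on X.

Axiom (T1): ∅ ∈ τ? Yes; X ∈ τ? Yes.
Axiom (T2/T3): check pairwise unions and intersections of members of τ.
All pairwise intersections and unions checked — each lies in τ. Therefore τ satisfies (T1), (T2), (T3): it IS a topology on X.


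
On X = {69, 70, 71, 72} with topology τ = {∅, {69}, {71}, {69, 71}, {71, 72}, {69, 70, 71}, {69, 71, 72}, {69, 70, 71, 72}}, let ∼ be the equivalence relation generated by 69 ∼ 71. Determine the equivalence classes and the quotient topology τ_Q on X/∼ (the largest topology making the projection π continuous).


X/∼ = {[69=71], [70], [72]}; |τ_Q| = 5.

Equivalence classes: [69=71], [70], [72].
Quotient map π: X → X/∼ sends 69 ↦ [69=71], 70 ↦ [70], 71 ↦ [69=71], 72 ↦ [72].
For each subset V ⊆ X/∼, compute π^{-1}(V) ⊆ X and check whether π^{-1}(V) ∈ τ. V is open in τ_Q iff π^{-1}(V) ∈ τ.
  V = {}: π^{-1}(V) = ∅ ∈ τ ✓.
  V = {[69=71]}: π^{-1}(V) = {69, 71} ∈ τ ✓.
  V = {[70]}: π^{-1}(V) = {70} ∉ τ ✗.
  V = {[69=71], [70]}: π^{-1}(V) = {69, 70, 71} ∈ τ ✓.
  V = {[72]}: π^{-1}(V) = {72} ∉ τ ✗.
  V = {[69=71], [72]}: π^{-1}(V) = {69, 71, 72} ∈ τ ✓.
  V = {[70], [72]}: π^{-1}(V) = {70, 72} ∉ τ ✗.
  V = {[69=71], [70], [72]}: π^{-1}(V) = {69, 70, 71, 72} ∈ τ ✓.
Open sets in the quotient: τ_Q = {{}, {[69=71]}, {[69=71], [70]}, {[69=71], [72]}, {[69=71], [70], [72]}} (5 elements).


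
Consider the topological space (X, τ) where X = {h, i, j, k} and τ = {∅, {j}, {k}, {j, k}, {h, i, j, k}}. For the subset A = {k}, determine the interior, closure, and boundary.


int(A) = {k}, cl(A) = {h, i, k}, ∂A = {h, i}.

Closed sets in (X, τ) are complements of opens:
  closed(X, τ) = {∅, {h, i}, {h, i, j}, {h, i, k}, {h, i, j, k}}.
int(A) = ⋃ {U ∈ τ : U ⊆ A}. Opens contained in A: ∅, {k}.
Taking the union of these: int(A) = {k}.
cl(A) = ⋂ {C closed : A ⊆ C}. Closed sets containing A: {h, i, k}, {h, i, j, k}.
Intersecting these: cl(A) = {h, i, k}.
∂A = cl(A) ∖ int(A) = {h, i, k} ∖ {k} = {h, i}.


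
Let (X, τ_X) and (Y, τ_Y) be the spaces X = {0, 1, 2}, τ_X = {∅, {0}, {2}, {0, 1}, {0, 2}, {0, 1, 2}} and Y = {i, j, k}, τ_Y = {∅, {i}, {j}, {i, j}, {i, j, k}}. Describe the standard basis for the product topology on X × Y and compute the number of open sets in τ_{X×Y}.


Basis B = {∅ × ∅, {0} × {i}, {0} × {j}, {2} × {i}, {2} × {j}, {0} × {i, j}, {0, 1} × {i}, {0, 2} × {i}, {0, 1} × {j}, {0, 2} × {j}, {2} × {i, j}, {0} × {i, j, k}, {0, 1, 2} × {i}, {0, 1, 2} × {j}, {2} × {i, j, k}, {0, 1} × {i, j}, {0, 2} × {i, j}, {0, 1} × {i, j, k}, {0, 2} × {i, j, k}, {0, 1, 2} × {i, j}, {0, 1, 2} × {i, j, k}}; |τ_{X×Y}| = 70.

Enumerate products U × V with U ∈ τ_X, V ∈ τ_Y (deduplicated):
  ∅ × ∅ = {} (∅)
  {0} × {i} = {(0,i)}
  {0} × {j} = {(0,j)}
  {2} × {i} = {(2,i)}
  {2} × {j} = {(2,j)}
  {0} × {i, j} = {(0,i), (0,j)}
  {0, 1} × {i} = {(0,i), (1,i)}
  {0, 2} × {i} = {(0,i), (2,i)}
  {0, 1} × {j} = {(0,j), (1,j)}
  {0, 2} × {j} = {(0,j), (2,j)}
  {2} × {i, j} = {(2,i), (2,j)}
  {0} × {i, j, k} = {(0,i), (0,j), (0,k)}
  {0, 1, 2} × {i} = {(0,i), (1,i), (2,i)}
  {0, 1, 2} × {j} = {(0,j), (1,j), (2,j)}
  {2} × {i, j, k} = {(2,i), (2,j), (2,k)}
  {0, 1} × {i, j} = {(0,i), (0,j), (1,i), (1,j)}
  {0, 2} × {i, j} = {(0,i), (0,j), (2,i), (2,j)}
  {0, 1} × {i, j, k} = {(0,i), (0,j), (0,k), (1,i), (1,j), (1,k)}
  {0, 2} × {i, j, k} = {(0,i), (0,j), (0,k), (2,i), (2,j), (2,k)}
  {0, 1, 2} × {i, j} = {(0,i), (0,j), (1,i), (1,j), (2,i), (2,j)}
  {0, 1, 2} × {i, j, k} = {(0,i), (0,j), (0,k), (1,i), (1,j), (1,k), (2,i), (2,j), (2,k)}
These 21 distinct sets form the basis B.
Close under arbitrary unions to get τ_{X×Y}; counting gives |τ_{X×Y}| = 70.


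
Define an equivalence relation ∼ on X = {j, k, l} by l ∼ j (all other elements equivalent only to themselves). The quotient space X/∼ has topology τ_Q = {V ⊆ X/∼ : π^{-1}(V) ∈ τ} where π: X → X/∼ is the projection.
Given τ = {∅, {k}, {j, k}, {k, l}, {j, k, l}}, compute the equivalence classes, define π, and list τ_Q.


X/∼ = {[j=l], [k]}; |τ_Q| = 3.

Equivalence classes: [j=l], [k].
Quotient map π: X → X/∼ sends j ↦ [j=l], k ↦ [k], l ↦ [j=l].
For each subset V ⊆ X/∼, compute π^{-1}(V) ⊆ X and check whether π^{-1}(V) ∈ τ. V is open in τ_Q iff π^{-1}(V) ∈ τ.
  V = {}: π^{-1}(V) = ∅ ∈ τ ✓.
  V = {[j=l]}: π^{-1}(V) = {j, l} ∉ τ ✗.
  V = {[k]}: π^{-1}(V) = {k} ∈ τ ✓.
  V = {[j=l], [k]}: π^{-1}(V) = {j, k, l} ∈ τ ✓.
Open sets in the quotient: τ_Q = {{}, {[k]}, {[j=l], [k]}} (3 elements).


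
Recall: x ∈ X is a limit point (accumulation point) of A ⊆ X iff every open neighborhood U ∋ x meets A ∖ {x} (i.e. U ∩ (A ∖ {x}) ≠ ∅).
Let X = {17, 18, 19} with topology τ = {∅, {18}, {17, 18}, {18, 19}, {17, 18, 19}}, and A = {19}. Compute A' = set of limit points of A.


A' = ∅

For each x ∈ X, list the open sets U ∈ τ with x ∈ U, then check whether U ∩ (A ∖ {x}) ≠ ∅ for every such U.
  x = 17: open {17, 18} ∋ x has {17, 18} ∩ (A ∖ {17}) = ∅, so x is NOT a limit point.
  x = 18: open {18} ∋ x has {18} ∩ (A ∖ {18}) = ∅, so x is NOT a limit point.
  x = 19: open {18, 19} ∋ x has {18, 19} ∩ (A ∖ {19}) = ∅, so x is NOT a limit point.
Collecting: A' = ∅.


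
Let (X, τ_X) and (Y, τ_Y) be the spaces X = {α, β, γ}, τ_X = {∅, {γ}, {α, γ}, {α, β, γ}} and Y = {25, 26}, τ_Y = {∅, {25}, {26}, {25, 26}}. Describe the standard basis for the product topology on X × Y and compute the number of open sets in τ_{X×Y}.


Basis B = {∅ × ∅, {γ} × {25}, {γ} × {26}, {α, γ} × {25}, {α, γ} × {26}, {γ} × {25, 26}, {α, β, γ} × {25}, {α, β, γ} × {26}, {α, γ} × {25, 26}, {α, β, γ} × {25, 26}}; |τ_{X×Y}| = 16.

Enumerate products U × V with U ∈ τ_X, V ∈ τ_Y (deduplicated):
  ∅ × ∅ = {} (∅)
  {γ} × {25} = {(γ,25)}
  {γ} × {26} = {(γ,26)}
  {α, γ} × {25} = {(α,25), (γ,25)}
  {α, γ} × {26} = {(α,26), (γ,26)}
  {γ} × {25, 26} = {(γ,25), (γ,26)}
  {α, β, γ} × {25} = {(α,25), (β,25), (γ,25)}
  {α, β, γ} × {26} = {(α,26), (β,26), (γ,26)}
  {α, γ} × {25, 26} = {(α,25), (α,26), (γ,25), (γ,26)}
  {α, β, γ} × {25, 26} = {(α,25), (α,26), (β,25), (β,26), (γ,25), (γ,26)}
These 10 distinct sets form the basis B.
Close under arbitrary unions to get τ_{X×Y}; counting gives |τ_{X×Y}| = 16.


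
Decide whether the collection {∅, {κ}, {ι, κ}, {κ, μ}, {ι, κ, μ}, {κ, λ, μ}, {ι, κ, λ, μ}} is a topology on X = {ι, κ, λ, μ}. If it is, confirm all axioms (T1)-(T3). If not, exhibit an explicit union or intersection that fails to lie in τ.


τ IS a topology on X.

Axiom (T1): ∅ ∈ τ? Yes; X ∈ τ? Yes.
Axiom (T2/T3): check pairwise unions and intersections of members of τ.
All pairwise intersections and unions checked — each lies in τ. Therefore τ satisfies (T1), (T2), (T3): it IS a topology on X.


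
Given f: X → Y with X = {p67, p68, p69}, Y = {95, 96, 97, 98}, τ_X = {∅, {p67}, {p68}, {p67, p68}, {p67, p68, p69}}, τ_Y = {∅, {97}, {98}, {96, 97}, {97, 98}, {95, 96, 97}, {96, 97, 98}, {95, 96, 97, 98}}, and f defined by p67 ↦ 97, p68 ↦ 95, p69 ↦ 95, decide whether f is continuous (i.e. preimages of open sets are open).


f IS continuous.

Compute f^{-1}(U) for each U ∈ τ_Y:
  U = ∅: f^{-1}(U) = ∅ ∈ τ_X ✓.
  U = {97}: f^{-1}(U) = {p67} ∈ τ_X ✓.
  U = {98}: f^{-1}(U) = ∅ ∈ τ_X ✓.
  U = {96, 97}: f^{-1}(U) = {p67} ∈ τ_X ✓.
  U = {97, 98}: f^{-1}(U) = {p67} ∈ τ_X ✓.
  U = {95, 96, 97}: f^{-1}(U) = {p67, p68, p69} ∈ τ_X ✓.
  U = {96, 97, 98}: f^{-1}(U) = {p67} ∈ τ_X ✓.
  U = {95, 96, 97, 98}: f^{-1}(U) = {p67, p68, p69} ∈ τ_X ✓.
Every preimage lies in τ_X, so f IS continuous.


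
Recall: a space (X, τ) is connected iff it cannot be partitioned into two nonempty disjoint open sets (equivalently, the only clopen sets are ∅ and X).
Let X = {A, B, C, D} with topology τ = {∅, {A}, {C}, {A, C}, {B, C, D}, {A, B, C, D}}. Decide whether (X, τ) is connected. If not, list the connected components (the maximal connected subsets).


(X, τ) is disconnected; components = [{A}, {B, C, D}].

Find clopen sets (U ∈ τ with X ∖ U ∈ τ):
  U = ∅, X ∖ U = {A, B, C, D} — both open, so U is clopen.
  U = {A}, X ∖ U = {B, C, D} — both open, so U is clopen.
  U = {B, C, D}, X ∖ U = {A} — both open, so U is clopen.
  U = {A, B, C, D}, X ∖ U = ∅ — both open, so U is clopen.
Nontrivial clopen(s) exist: e.g. {A}. So (X, τ) is disconnected.
Compute connected components by grouping points that agree on all clopens:
  component: {A}
  component: {B, C, D}


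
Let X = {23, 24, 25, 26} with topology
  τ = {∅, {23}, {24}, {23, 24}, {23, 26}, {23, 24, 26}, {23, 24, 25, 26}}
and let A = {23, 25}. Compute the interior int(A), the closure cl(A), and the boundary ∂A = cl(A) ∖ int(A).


int(A) = {23}, cl(A) = {23, 25, 26}, ∂A = {25, 26}.

Closed sets in (X, τ) are complements of opens:
  closed(X, τ) = {∅, {25}, {24, 25}, {25, 26}, {23, 25, 26}, {24, 25, 26}, {23, 24, 25, 26}}.
int(A) = ⋃ {U ∈ τ : U ⊆ A}. Opens contained in A: ∅, {23}.
Taking the union of these: int(A) = {23}.
cl(A) = ⋂ {C closed : A ⊆ C}. Closed sets containing A: {23, 25, 26}, {23, 24, 25, 26}.
Intersecting these: cl(A) = {23, 25, 26}.
∂A = cl(A) ∖ int(A) = {23, 25, 26} ∖ {23} = {25, 26}.


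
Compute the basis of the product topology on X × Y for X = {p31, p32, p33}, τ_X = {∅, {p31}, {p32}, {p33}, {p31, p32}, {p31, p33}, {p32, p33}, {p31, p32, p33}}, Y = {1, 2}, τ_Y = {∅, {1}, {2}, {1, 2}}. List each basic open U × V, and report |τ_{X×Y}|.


Basis B = {∅ × ∅, {p31} × {1}, {p31} × {2}, {p32} × {1}, {p32} × {2}, {p33} × {1}, {p33} × {2}, {p31} × {1, 2}, {p31, p32} × {1}, {p31, p33} × {1}, {p31, p32} × {2}, {p31, p33} × {2}, {p32} × {1, 2}, {p32, p33} × {1}, {p32, p33} × {2}, {p33} × {1, 2}, {p31, p32, p33} × {1}, {p31, p32, p33} × {2}, {p31, p32} × {1, 2}, {p31, p33} × {1, 2}, {p32, p33} × {1, 2}, {p31, p32, p33} × {1, 2}}; |τ_{X×Y}| = 64.

Enumerate products U × V with U ∈ τ_X, V ∈ τ_Y (deduplicated):
  ∅ × ∅ = {} (∅)
  {p31} × {1} = {(p31,1)}
  {p31} × {2} = {(p31,2)}
  {p32} × {1} = {(p32,1)}
  {p32} × {2} = {(p32,2)}
  {p33} × {1} = {(p33,1)}
  {p33} × {2} = {(p33,2)}
  {p31} × {1, 2} = {(p31,1), (p31,2)}
  {p31, p32} × {1} = {(p31,1), (p32,1)}
  {p31, p33} × {1} = {(p31,1), (p33,1)}
  {p31, p32} × {2} = {(p31,2), (p32,2)}
  {p31, p33} × {2} = {(p31,2), (p33,2)}
  {p32} × {1, 2} = {(p32,1), (p32,2)}
  {p32, p33} × {1} = {(p32,1), (p33,1)}
  {p32, p33} × {2} = {(p32,2), (p33,2)}
  {p33} × {1, 2} = {(p33,1), (p33,2)}
  {p31, p32, p33} × {1} = {(p31,1), (p32,1), (p33,1)}
  {p31, p32, p33} × {2} = {(p31,2), (p32,2), (p33,2)}
  {p31, p32} × {1, 2} = {(p31,1), (p31,2), (p32,1), (p32,2)}
  {p31, p33} × {1, 2} = {(p31,1), (p31,2), (p33,1), (p33,2)}
  {p32, p33} × {1, 2} = {(p32,1), (p32,2), (p33,1), (p33,2)}
  {p31, p32, p33} × {1, 2} = {(p31,1), (p31,2), (p32,1), (p32,2), (p33,1), (p33,2)}
These 22 distinct sets form the basis B.
Close under arbitrary unions to get τ_{X×Y}; counting gives |τ_{X×Y}| = 64.


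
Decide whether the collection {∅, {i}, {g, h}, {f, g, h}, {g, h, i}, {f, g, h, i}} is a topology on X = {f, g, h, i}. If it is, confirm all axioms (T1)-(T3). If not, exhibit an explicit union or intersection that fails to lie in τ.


τ IS a topology on X.

Axiom (T1): ∅ ∈ τ? Yes; X ∈ τ? Yes.
Axiom (T2/T3): check pairwise unions and intersections of members of τ.
All pairwise intersections and unions checked — each lies in τ. Therefore τ satisfies (T1), (T2), (T3): it IS a topology on X.


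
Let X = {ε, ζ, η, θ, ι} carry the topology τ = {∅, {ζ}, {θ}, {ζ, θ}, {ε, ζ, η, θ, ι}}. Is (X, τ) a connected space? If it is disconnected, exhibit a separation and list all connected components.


(X, τ) is connected.

Find clopen sets (U ∈ τ with X ∖ U ∈ τ):
  U = ∅, X ∖ U = {ε, ζ, η, θ, ι} — both open, so U is clopen.
  U = {ε, ζ, η, θ, ι}, X ∖ U = ∅ — both open, so U is clopen.
Only trivial clopens (∅ and X) exist, so (X, τ) is connected.
Compute connected components by grouping points that agree on all clopens:
  component: {ε, ζ, η, θ, ι}


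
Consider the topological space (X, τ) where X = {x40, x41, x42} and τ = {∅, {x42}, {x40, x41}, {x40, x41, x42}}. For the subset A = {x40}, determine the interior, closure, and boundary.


int(A) = ∅, cl(A) = {x40, x41}, ∂A = {x40, x41}.

Closed sets in (X, τ) are complements of opens:
  closed(X, τ) = {∅, {x42}, {x40, x41}, {x40, x41, x42}}.
int(A) = ⋃ {U ∈ τ : U ⊆ A}. Opens contained in A: ∅.
Taking the union of these: int(A) = ∅.
cl(A) = ⋂ {C closed : A ⊆ C}. Closed sets containing A: {x40, x41}, {x40, x41, x42}.
Intersecting these: cl(A) = {x40, x41}.
∂A = cl(A) ∖ int(A) = {x40, x41} ∖ ∅ = {x40, x41}.


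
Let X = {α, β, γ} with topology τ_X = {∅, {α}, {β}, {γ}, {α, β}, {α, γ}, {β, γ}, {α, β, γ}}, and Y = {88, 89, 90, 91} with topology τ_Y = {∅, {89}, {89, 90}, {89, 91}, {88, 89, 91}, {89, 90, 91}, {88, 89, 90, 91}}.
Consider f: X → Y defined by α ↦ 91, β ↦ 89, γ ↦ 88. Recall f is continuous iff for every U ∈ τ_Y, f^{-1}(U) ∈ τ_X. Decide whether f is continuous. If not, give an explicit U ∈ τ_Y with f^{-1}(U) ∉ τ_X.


f IS continuous.

Compute f^{-1}(U) for each U ∈ τ_Y:
  U = ∅: f^{-1}(U) = ∅ ∈ τ_X ✓.
  U = {89}: f^{-1}(U) = {β} ∈ τ_X ✓.
  U = {89, 90}: f^{-1}(U) = {β} ∈ τ_X ✓.
  U = {89, 91}: f^{-1}(U) = {α, β} ∈ τ_X ✓.
  U = {88, 89, 91}: f^{-1}(U) = {α, β, γ} ∈ τ_X ✓.
  U = {89, 90, 91}: f^{-1}(U) = {α, β} ∈ τ_X ✓.
  U = {88, 89, 90, 91}: f^{-1}(U) = {α, β, γ} ∈ τ_X ✓.
Every preimage lies in τ_X, so f IS continuous.


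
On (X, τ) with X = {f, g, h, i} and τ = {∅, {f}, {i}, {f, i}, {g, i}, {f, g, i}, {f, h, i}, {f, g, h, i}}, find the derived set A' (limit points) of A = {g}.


A' = ∅

For each x ∈ X, list the open sets U ∈ τ with x ∈ U, then check whether U ∩ (A ∖ {x}) ≠ ∅ for every such U.
  x = f: open {f} ∋ x has {f} ∩ (A ∖ {f}) = ∅, so x is NOT a limit point.
  x = g: open {g, i} ∋ x has {g, i} ∩ (A ∖ {g}) = ∅, so x is NOT a limit point.
  x = h: open {f, h, i} ∋ x has {f, h, i} ∩ (A ∖ {h}) = ∅, so x is NOT a limit point.
  x = i: open {i} ∋ x has {i} ∩ (A ∖ {i}) = ∅, so x is NOT a limit point.
Collecting: A' = ∅.


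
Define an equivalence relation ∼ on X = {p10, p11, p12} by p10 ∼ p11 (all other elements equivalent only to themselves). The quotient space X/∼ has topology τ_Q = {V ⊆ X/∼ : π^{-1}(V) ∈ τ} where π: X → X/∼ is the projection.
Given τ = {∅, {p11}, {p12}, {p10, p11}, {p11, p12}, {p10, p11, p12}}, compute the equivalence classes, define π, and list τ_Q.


X/∼ = {[p10=p11], [p12]}; |τ_Q| = 4.

Equivalence classes: [p10=p11], [p12].
Quotient map π: X → X/∼ sends p10 ↦ [p10=p11], p11 ↦ [p10=p11], p12 ↦ [p12].
For each subset V ⊆ X/∼, compute π^{-1}(V) ⊆ X and check whether π^{-1}(V) ∈ τ. V is open in τ_Q iff π^{-1}(V) ∈ τ.
  V = {}: π^{-1}(V) = ∅ ∈ τ ✓.
  V = {[p10=p11]}: π^{-1}(V) = {p10, p11} ∈ τ ✓.
  V = {[p12]}: π^{-1}(V) = {p12} ∈ τ ✓.
  V = {[p10=p11], [p12]}: π^{-1}(V) = {p10, p11, p12} ∈ τ ✓.
Open sets in the quotient: τ_Q = {{}, {[p10=p11]}, {[p12]}, {[p10=p11], [p12]}} (4 elements).


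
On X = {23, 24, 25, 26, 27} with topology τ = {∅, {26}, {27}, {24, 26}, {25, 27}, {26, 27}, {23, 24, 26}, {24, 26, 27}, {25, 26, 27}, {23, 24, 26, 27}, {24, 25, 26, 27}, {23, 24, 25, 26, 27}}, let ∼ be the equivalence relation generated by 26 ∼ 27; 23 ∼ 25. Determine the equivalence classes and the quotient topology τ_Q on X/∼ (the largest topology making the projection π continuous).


X/∼ = {[23=25], [24], [26=27]}; |τ_Q| = 4.

Equivalence classes: [23=25], [24], [26=27].
Quotient map π: X → X/∼ sends 23 ↦ [23=25], 24 ↦ [24], 25 ↦ [23=25], 26 ↦ [26=27], 27 ↦ [26=27].
For each subset V ⊆ X/∼, compute π^{-1}(V) ⊆ X and check whether π^{-1}(V) ∈ τ. V is open in τ_Q iff π^{-1}(V) ∈ τ.
  V = {}: π^{-1}(V) = ∅ ∈ τ ✓.
  V = {[23=25]}: π^{-1}(V) = {23, 25} ∉ τ ✗.
  V = {[24]}: π^{-1}(V) = {24} ∉ τ ✗.
  V = {[23=25], [24]}: π^{-1}(V) = {23, 24, 25} ∉ τ ✗.
  V = {[26=27]}: π^{-1}(V) = {26, 27} ∈ τ ✓.
  V = {[23=25], [26=27]}: π^{-1}(V) = {23, 25, 26, 27} ∉ τ ✗.
  V = {[24], [26=27]}: π^{-1}(V) = {24, 26, 27} ∈ τ ✓.
  V = {[23=25], [24], [26=27]}: π^{-1}(V) = {23, 24, 25, 26, 27} ∈ τ ✓.
Open sets in the quotient: τ_Q = {{}, {[26=27]}, {[24], [26=27]}, {[23=25], [24], [26=27]}} (4 elements).


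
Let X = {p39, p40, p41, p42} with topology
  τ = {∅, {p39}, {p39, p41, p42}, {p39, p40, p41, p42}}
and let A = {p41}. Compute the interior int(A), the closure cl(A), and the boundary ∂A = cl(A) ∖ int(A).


int(A) = ∅, cl(A) = {p40, p41, p42}, ∂A = {p40, p41, p42}.

Closed sets in (X, τ) are complements of opens:
  closed(X, τ) = {∅, {p40}, {p40, p41, p42}, {p39, p40, p41, p42}}.
int(A) = ⋃ {U ∈ τ : U ⊆ A}. Opens contained in A: ∅.
Taking the union of these: int(A) = ∅.
cl(A) = ⋂ {C closed : A ⊆ C}. Closed sets containing A: {p40, p41, p42}, {p39, p40, p41, p42}.
Intersecting these: cl(A) = {p40, p41, p42}.
∂A = cl(A) ∖ int(A) = {p40, p41, p42} ∖ ∅ = {p40, p41, p42}.


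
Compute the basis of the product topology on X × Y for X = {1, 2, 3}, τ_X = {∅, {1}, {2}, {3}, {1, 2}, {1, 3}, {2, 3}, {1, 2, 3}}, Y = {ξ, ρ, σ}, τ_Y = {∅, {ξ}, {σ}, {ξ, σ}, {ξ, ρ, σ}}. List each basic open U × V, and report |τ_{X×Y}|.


Basis B = {∅ × ∅, {1} × {ξ}, {1} × {σ}, {2} × {ξ}, {2} × {σ}, {3} × {ξ}, {3} × {σ}, {1} × {ξ, σ}, {1, 2} × {ξ}, {1, 3} × {ξ}, {1, 2} × {σ}, {1, 3} × {σ}, {2} × {ξ, σ}, {2, 3} × {ξ}, {2, 3} × {σ}, {3} × {ξ, σ}, {1} × {ξ, ρ, σ}, {1, 2, 3} × {ξ}, {1, 2, 3} × {σ}, {2} × {ξ, ρ, σ}, {3} × {ξ, ρ, σ}, {1, 2} × {ξ, σ}, {1, 3} × {ξ, σ}, {2, 3} × {ξ, σ}, {1, 2} × {ξ, ρ, σ}, {1, 3} × {ξ, ρ, σ}, {1, 2, 3} × {ξ, σ}, {2, 3} × {ξ, ρ, σ}, {1, 2, 3} × {ξ, ρ, σ}}; |τ_{X×Y}| = 125.

Enumerate products U × V with U ∈ τ_X, V ∈ τ_Y (deduplicated):
  ∅ × ∅ = {} (∅)
  {1} × {ξ} = {(1,ξ)}
  {1} × {σ} = {(1,σ)}
  {2} × {ξ} = {(2,ξ)}
  {2} × {σ} = {(2,σ)}
  {3} × {ξ} = {(3,ξ)}
  {3} × {σ} = {(3,σ)}
  {1} × {ξ, σ} = {(1,ξ), (1,σ)}
  {1, 2} × {ξ} = {(1,ξ), (2,ξ)}
  {1, 3} × {ξ} = {(1,ξ), (3,ξ)}
  {1, 2} × {σ} = {(1,σ), (2,σ)}
  {1, 3} × {σ} = {(1,σ), (3,σ)}
  {2} × {ξ, σ} = {(2,ξ), (2,σ)}
  {2, 3} × {ξ} = {(2,ξ), (3,ξ)}
  {2, 3} × {σ} = {(2,σ), (3,σ)}
  {3} × {ξ, σ} = {(3,ξ), (3,σ)}
  {1} × {ξ, ρ, σ} = {(1,ξ), (1,ρ), (1,σ)}
  {1, 2, 3} × {ξ} = {(1,ξ), (2,ξ), (3,ξ)}
  {1, 2, 3} × {σ} = {(1,σ), (2,σ), (3,σ)}
  {2} × {ξ, ρ, σ} = {(2,ξ), (2,ρ), (2,σ)}
  {3} × {ξ, ρ, σ} = {(3,ξ), (3,ρ), (3,σ)}
  {1, 2} × {ξ, σ} = {(1,ξ), (1,σ), (2,ξ), (2,σ)}
  {1, 3} × {ξ, σ} = {(1,ξ), (1,σ), (3,ξ), (3,σ)}
  {2, 3} × {ξ, σ} = {(2,ξ), (2,σ), (3,ξ), (3,σ)}
  {1, 2} × {ξ, ρ, σ} = {(1,ξ), (1,ρ), (1,σ), (2,ξ), (2,ρ), (2,σ)}
  {1, 3} × {ξ, ρ, σ} = {(1,ξ), (1,ρ), (1,σ), (3,ξ), (3,ρ), (3,σ)}
  {1, 2, 3} × {ξ, σ} = {(1,ξ), (1,σ), (2,ξ), (2,σ), (3,ξ), (3,σ)}
  {2, 3} × {ξ, ρ, σ} = {(2,ξ), (2,ρ), (2,σ), (3,ξ), (3,ρ), (3,σ)}
  {1, 2, 3} × {ξ, ρ, σ} = {(1,ξ), (1,ρ), (1,σ), (2,ξ), (2,ρ), (2,σ), (3,ξ), (3,ρ), (3,σ)}
These 29 distinct sets form the basis B.
Close under arbitrary unions to get τ_{X×Y}; counting gives |τ_{X×Y}| = 125.


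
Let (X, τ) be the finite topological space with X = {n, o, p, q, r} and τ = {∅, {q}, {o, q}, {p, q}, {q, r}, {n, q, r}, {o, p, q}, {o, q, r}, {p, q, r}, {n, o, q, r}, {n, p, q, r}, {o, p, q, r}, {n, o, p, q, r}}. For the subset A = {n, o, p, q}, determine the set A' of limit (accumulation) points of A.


A' = {n, o, p, r}

For each x ∈ X, list the open sets U ∈ τ with x ∈ U, then check whether U ∩ (A ∖ {x}) ≠ ∅ for every such U.
  x = n: opens ∋ x are {n, q, r}, {n, o, q, r}, {n, p, q, r}, {n, o, p, q, r}; each meets A ∖ {n}, so x IS a limit point.
  x = o: opens ∋ x are {o, q}, {o, p, q}, {o, q, r}, {n, o, q, r}, {o, p, q, r}, {n, o, p, q, r}; each meets A ∖ {o}, so x IS a limit point.
  x = p: opens ∋ x are {p, q}, {o, p, q}, {p, q, r}, {n, p, q, r}, {o, p, q, r}, {n, o, p, q, r}; each meets A ∖ {p}, so x IS a limit point.
  x = q: open {q} ∋ x has {q} ∩ (A ∖ {q}) = ∅, so x is NOT a limit point.
  x = r: opens ∋ x are {q, r}, {n, q, r}, {o, q, r}, {p, q, r}, {n, o, q, r}, {n, p, q, r}, {o, p, q, r}, {n, o, p, q, r}; each meets A ∖ {r}, so x IS a limit point.
Collecting: A' = {n, o, p, r}.


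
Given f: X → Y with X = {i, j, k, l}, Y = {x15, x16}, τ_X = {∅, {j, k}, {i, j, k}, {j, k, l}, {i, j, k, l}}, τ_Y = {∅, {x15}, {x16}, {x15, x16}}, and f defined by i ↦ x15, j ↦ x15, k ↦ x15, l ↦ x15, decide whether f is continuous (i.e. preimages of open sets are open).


f IS continuous.

Compute f^{-1}(U) for each U ∈ τ_Y:
  U = ∅: f^{-1}(U) = ∅ ∈ τ_X ✓.
  U = {x15}: f^{-1}(U) = {i, j, k, l} ∈ τ_X ✓.
  U = {x16}: f^{-1}(U) = ∅ ∈ τ_X ✓.
  U = {x15, x16}: f^{-1}(U) = {i, j, k, l} ∈ τ_X ✓.
Every preimage lies in τ_X, so f IS continuous.


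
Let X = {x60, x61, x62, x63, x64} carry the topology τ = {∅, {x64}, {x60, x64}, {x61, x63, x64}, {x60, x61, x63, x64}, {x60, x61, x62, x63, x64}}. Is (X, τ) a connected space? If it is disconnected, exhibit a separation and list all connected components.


(X, τ) is connected.

Find clopen sets (U ∈ τ with X ∖ U ∈ τ):
  U = ∅, X ∖ U = {x60, x61, x62, x63, x64} — both open, so U is clopen.
  U = {x60, x61, x62, x63, x64}, X ∖ U = ∅ — both open, so U is clopen.
Only trivial clopens (∅ and X) exist, so (X, τ) is connected.
Compute connected components by grouping points that agree on all clopens:
  component: {x60, x61, x62, x63, x64}


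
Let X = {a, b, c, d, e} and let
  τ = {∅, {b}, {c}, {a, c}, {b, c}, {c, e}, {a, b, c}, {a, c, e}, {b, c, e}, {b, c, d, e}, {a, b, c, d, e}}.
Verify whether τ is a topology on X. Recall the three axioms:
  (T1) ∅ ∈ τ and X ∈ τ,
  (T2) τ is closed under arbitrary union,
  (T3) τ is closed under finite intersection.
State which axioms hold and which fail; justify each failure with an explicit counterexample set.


τ is NOT a topology on X.

Axiom (T1): ∅ ∈ τ? Yes; X ∈ τ? Yes.
Axiom (T2/T3): check pairwise unions and intersections of members of τ.
Counterexample for (T2): {b} ∪ {a, c, e} = {a, b, c, e} ∉ τ. Therefore τ is NOT a topology.


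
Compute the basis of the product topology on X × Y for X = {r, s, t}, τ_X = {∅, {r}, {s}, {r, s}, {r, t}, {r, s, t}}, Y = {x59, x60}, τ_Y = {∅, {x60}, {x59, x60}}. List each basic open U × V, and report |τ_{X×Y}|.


Basis B = {∅ × ∅, {r} × {x60}, {s} × {x60}, {r} × {x59, x60}, {r, s} × {x60}, {r, t} × {x60}, {s} × {x59, x60}, {r, s, t} × {x60}, {r, s} × {x59, x60}, {r, t} × {x59, x60}, {r, s, t} × {x59, x60}}; |τ_{X×Y}| = 18.

Enumerate products U × V with U ∈ τ_X, V ∈ τ_Y (deduplicated):
  ∅ × ∅ = {} (∅)
  {r} × {x60} = {(r,x60)}
  {s} × {x60} = {(s,x60)}
  {r} × {x59, x60} = {(r,x59), (r,x60)}
  {r, s} × {x60} = {(r,x60), (s,x60)}
  {r, t} × {x60} = {(r,x60), (t,x60)}
  {s} × {x59, x60} = {(s,x59), (s,x60)}
  {r, s, t} × {x60} = {(r,x60), (s,x60), (t,x60)}
  {r, s} × {x59, x60} = {(r,x59), (r,x60), (s,x59), (s,x60)}
  {r, t} × {x59, x60} = {(r,x59), (r,x60), (t,x59), (t,x60)}
  {r, s, t} × {x59, x60} = {(r,x59), (r,x60), (s,x59), (s,x60), (t,x59), (t,x60)}
These 11 distinct sets form the basis B.
Close under arbitrary unions to get τ_{X×Y}; counting gives |τ_{X×Y}| = 18.


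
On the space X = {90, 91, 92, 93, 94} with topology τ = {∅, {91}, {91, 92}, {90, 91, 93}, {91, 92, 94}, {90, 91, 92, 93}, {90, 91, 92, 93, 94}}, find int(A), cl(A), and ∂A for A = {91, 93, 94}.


int(A) = {91}, cl(A) = {90, 91, 92, 93, 94}, ∂A = {90, 92, 93, 94}.

Closed sets in (X, τ) are complements of opens:
  closed(X, τ) = {∅, {94}, {90, 93}, {92, 94}, {90, 93, 94}, {90, 92, 93, 94}, {90, 91, 92, 93, 94}}.
int(A) = ⋃ {U ∈ τ : U ⊆ A}. Opens contained in A: ∅, {91}.
Taking the union of these: int(A) = {91}.
cl(A) = ⋂ {C closed : A ⊆ C}. Closed sets containing A: {90, 91, 92, 93, 94}.
Intersecting these: cl(A) = {90, 91, 92, 93, 94}.
∂A = cl(A) ∖ int(A) = {90, 91, 92, 93, 94} ∖ {91} = {90, 92, 93, 94}.


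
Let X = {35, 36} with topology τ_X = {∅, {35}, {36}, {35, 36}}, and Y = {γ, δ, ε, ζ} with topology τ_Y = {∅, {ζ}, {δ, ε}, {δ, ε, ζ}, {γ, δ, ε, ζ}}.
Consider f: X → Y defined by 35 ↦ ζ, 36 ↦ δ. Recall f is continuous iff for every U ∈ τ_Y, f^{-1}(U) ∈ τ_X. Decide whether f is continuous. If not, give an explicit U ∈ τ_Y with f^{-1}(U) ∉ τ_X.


f IS continuous.

Compute f^{-1}(U) for each U ∈ τ_Y:
  U = ∅: f^{-1}(U) = ∅ ∈ τ_X ✓.
  U = {ζ}: f^{-1}(U) = {35} ∈ τ_X ✓.
  U = {δ, ε}: f^{-1}(U) = {36} ∈ τ_X ✓.
  U = {δ, ε, ζ}: f^{-1}(U) = {35, 36} ∈ τ_X ✓.
  U = {γ, δ, ε, ζ}: f^{-1}(U) = {35, 36} ∈ τ_X ✓.
Every preimage lies in τ_X, so f IS continuous.


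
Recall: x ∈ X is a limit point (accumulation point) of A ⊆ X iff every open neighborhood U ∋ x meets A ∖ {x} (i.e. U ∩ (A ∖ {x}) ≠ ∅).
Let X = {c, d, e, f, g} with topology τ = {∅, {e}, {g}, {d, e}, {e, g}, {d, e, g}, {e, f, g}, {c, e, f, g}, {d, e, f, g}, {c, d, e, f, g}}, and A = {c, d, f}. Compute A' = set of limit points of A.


A' = {c}

For each x ∈ X, list the open sets U ∈ τ with x ∈ U, then check whether U ∩ (A ∖ {x}) ≠ ∅ for every such U.
  x = c: opens ∋ x are {c, e, f, g}, {c, d, e, f, g}; each meets A ∖ {c}, so x IS a limit point.
  x = d: open {d, e} ∋ x has {d, e} ∩ (A ∖ {d}) = ∅, so x is NOT a limit point.
  x = e: open {e} ∋ x has {e} ∩ (A ∖ {e}) = ∅, so x is NOT a limit point.
  x = f: open {e, f, g} ∋ x has {e, f, g} ∩ (A ∖ {f}) = ∅, so x is NOT a limit point.
  x = g: open {g} ∋ x has {g} ∩ (A ∖ {g}) = ∅, so x is NOT a limit point.
Collecting: A' = {c}.


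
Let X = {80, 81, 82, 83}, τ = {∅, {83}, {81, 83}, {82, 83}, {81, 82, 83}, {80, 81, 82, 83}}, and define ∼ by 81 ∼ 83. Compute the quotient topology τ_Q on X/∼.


X/∼ = {[80], [81=83], [82]}; |τ_Q| = 4.

Equivalence classes: [80], [81=83], [82].
Quotient map π: X → X/∼ sends 80 ↦ [80], 81 ↦ [81=83], 82 ↦ [82], 83 ↦ [81=83].
For each subset V ⊆ X/∼, compute π^{-1}(V) ⊆ X and check whether π^{-1}(V) ∈ τ. V is open in τ_Q iff π^{-1}(V) ∈ τ.
  V = {}: π^{-1}(V) = ∅ ∈ τ ✓.
  V = {[80]}: π^{-1}(V) = {80} ∉ τ ✗.
  V = {[81=83]}: π^{-1}(V) = {81, 83} ∈ τ ✓.
  V = {[80], [81=83]}: π^{-1}(V) = {80, 81, 83} ∉ τ ✗.
  V = {[82]}: π^{-1}(V) = {82} ∉ τ ✗.
  V = {[80], [82]}: π^{-1}(V) = {80, 82} ∉ τ ✗.
  V = {[81=83], [82]}: π^{-1}(V) = {81, 82, 83} ∈ τ ✓.
  V = {[80], [81=83], [82]}: π^{-1}(V) = {80, 81, 82, 83} ∈ τ ✓.
Open sets in the quotient: τ_Q = {{}, {[81=83]}, {[81=83], [82]}, {[80], [81=83], [82]}} (4 elements).


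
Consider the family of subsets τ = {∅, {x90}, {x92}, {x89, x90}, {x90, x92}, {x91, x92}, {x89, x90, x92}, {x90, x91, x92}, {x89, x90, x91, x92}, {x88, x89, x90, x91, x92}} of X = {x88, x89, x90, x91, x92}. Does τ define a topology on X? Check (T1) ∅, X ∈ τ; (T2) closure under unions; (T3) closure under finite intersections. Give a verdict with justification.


τ IS a topology on X.

Axiom (T1): ∅ ∈ τ? Yes; X ∈ τ? Yes.
Axiom (T2/T3): check pairwise unions and intersections of members of τ.
All pairwise intersections and unions checked — each lies in τ. Therefore τ satisfies (T1), (T2), (T3): it IS a topology on X.


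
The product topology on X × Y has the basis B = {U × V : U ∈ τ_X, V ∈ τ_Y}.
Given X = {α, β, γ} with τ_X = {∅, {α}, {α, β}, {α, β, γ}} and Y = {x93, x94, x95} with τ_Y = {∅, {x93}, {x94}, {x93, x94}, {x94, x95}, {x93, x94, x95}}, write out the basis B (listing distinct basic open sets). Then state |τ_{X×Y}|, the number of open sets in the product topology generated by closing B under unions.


Basis B = {∅ × ∅, {α} × {x93}, {α} × {x94}, {α} × {x93, x94}, {α, β} × {x93}, {α} × {x94, x95}, {α, β} × {x94}, {α} × {x93, x94, x95}, {α, β, γ} × {x93}, {α, β, γ} × {x94}, {α, β} × {x93, x94}, {α, β} × {x94, x95}, {α, β} × {x93, x94, x95}, {α, β, γ} × {x93, x94}, {α, β, γ} × {x94, x95}, {α, β, γ} × {x93, x94, x95}}; |τ_{X×Y}| = 40.

Enumerate products U × V with U ∈ τ_X, V ∈ τ_Y (deduplicated):
  ∅ × ∅ = {} (∅)
  {α} × {x93} = {(α,x93)}
  {α} × {x94} = {(α,x94)}
  {α} × {x93, x94} = {(α,x93), (α,x94)}
  {α, β} × {x93} = {(α,x93), (β,x93)}
  {α} × {x94, x95} = {(α,x94), (α,x95)}
  {α, β} × {x94} = {(α,x94), (β,x94)}
  {α} × {x93, x94, x95} = {(α,x93), (α,x94), (α,x95)}
  {α, β, γ} × {x93} = {(α,x93), (β,x93), (γ,x93)}
  {α, β, γ} × {x94} = {(α,x94), (β,x94), (γ,x94)}
  {α, β} × {x93, x94} = {(α,x93), (α,x94), (β,x93), (β,x94)}
  {α, β} × {x94, x95} = {(α,x94), (α,x95), (β,x94), (β,x95)}
  {α, β} × {x93, x94, x95} = {(α,x93), (α,x94), (α,x95), (β,x93), (β,x94), (β,x95)}
  {α, β, γ} × {x93, x94} = {(α,x93), (α,x94), (β,x93), (β,x94), (γ,x93), (γ,x94)}
  {α, β, γ} × {x94, x95} = {(α,x94), (α,x95), (β,x94), (β,x95), (γ,x94), (γ,x95)}
  {α, β, γ} × {x93, x94, x95} = {(α,x93), (α,x94), (α,x95), (β,x93), (β,x94), (β,x95), (γ,x93), (γ,x94), (γ,x95)}
These 16 distinct sets form the basis B.
Close under arbitrary unions to get τ_{X×Y}; counting gives |τ_{X×Y}| = 40.
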